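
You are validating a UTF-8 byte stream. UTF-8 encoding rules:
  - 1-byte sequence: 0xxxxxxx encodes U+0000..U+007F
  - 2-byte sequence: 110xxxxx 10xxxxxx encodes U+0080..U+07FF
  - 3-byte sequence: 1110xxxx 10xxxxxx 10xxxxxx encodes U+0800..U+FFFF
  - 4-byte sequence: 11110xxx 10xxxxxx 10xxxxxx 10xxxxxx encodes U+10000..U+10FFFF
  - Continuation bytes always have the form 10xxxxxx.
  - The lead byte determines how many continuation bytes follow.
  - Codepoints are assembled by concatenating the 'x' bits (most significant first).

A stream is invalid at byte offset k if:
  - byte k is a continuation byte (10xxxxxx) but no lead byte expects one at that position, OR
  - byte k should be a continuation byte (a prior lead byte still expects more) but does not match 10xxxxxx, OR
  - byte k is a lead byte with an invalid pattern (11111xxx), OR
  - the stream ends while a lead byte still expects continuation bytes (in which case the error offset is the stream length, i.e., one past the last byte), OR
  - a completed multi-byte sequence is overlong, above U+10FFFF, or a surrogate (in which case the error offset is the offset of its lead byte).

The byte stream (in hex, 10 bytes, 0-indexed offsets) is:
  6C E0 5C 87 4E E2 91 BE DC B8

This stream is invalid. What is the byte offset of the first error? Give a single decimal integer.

Answer: 2

Derivation:
Byte[0]=6C: 1-byte ASCII. cp=U+006C
Byte[1]=E0: 3-byte lead, need 2 cont bytes. acc=0x0
Byte[2]=5C: expected 10xxxxxx continuation. INVALID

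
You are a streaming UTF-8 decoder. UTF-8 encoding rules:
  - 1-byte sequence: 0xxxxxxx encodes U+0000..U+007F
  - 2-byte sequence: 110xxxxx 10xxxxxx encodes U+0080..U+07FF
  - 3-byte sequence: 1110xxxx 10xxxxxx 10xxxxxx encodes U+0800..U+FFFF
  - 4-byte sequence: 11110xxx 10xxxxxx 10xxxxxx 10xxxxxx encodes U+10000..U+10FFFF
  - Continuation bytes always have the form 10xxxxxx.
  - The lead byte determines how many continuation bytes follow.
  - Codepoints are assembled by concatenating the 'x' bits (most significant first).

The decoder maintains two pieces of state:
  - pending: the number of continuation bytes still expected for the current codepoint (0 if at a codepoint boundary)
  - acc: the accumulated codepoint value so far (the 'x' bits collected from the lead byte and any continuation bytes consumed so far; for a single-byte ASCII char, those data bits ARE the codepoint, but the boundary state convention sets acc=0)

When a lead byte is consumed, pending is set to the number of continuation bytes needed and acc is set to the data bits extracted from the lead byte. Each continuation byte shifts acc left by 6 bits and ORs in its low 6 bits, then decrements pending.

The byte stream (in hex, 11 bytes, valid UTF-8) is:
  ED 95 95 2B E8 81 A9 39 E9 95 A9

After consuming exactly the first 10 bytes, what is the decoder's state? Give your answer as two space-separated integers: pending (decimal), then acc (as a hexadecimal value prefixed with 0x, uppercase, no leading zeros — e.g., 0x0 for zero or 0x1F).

Byte[0]=ED: 3-byte lead. pending=2, acc=0xD
Byte[1]=95: continuation. acc=(acc<<6)|0x15=0x355, pending=1
Byte[2]=95: continuation. acc=(acc<<6)|0x15=0xD555, pending=0
Byte[3]=2B: 1-byte. pending=0, acc=0x0
Byte[4]=E8: 3-byte lead. pending=2, acc=0x8
Byte[5]=81: continuation. acc=(acc<<6)|0x01=0x201, pending=1
Byte[6]=A9: continuation. acc=(acc<<6)|0x29=0x8069, pending=0
Byte[7]=39: 1-byte. pending=0, acc=0x0
Byte[8]=E9: 3-byte lead. pending=2, acc=0x9
Byte[9]=95: continuation. acc=(acc<<6)|0x15=0x255, pending=1

Answer: 1 0x255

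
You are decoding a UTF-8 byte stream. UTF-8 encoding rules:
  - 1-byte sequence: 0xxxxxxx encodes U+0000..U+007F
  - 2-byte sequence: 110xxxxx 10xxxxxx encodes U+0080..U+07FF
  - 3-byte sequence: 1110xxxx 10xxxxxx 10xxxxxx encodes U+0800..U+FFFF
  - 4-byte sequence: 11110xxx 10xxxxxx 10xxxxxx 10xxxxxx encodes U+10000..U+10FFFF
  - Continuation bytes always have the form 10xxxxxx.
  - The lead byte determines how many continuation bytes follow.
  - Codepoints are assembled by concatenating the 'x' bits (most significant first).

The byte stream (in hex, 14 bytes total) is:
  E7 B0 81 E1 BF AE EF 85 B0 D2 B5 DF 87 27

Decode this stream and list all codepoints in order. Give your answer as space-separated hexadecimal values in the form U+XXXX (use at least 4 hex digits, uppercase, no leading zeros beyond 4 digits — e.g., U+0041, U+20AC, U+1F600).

Answer: U+7C01 U+1FEE U+F170 U+04B5 U+07C7 U+0027

Derivation:
Byte[0]=E7: 3-byte lead, need 2 cont bytes. acc=0x7
Byte[1]=B0: continuation. acc=(acc<<6)|0x30=0x1F0
Byte[2]=81: continuation. acc=(acc<<6)|0x01=0x7C01
Completed: cp=U+7C01 (starts at byte 0)
Byte[3]=E1: 3-byte lead, need 2 cont bytes. acc=0x1
Byte[4]=BF: continuation. acc=(acc<<6)|0x3F=0x7F
Byte[5]=AE: continuation. acc=(acc<<6)|0x2E=0x1FEE
Completed: cp=U+1FEE (starts at byte 3)
Byte[6]=EF: 3-byte lead, need 2 cont bytes. acc=0xF
Byte[7]=85: continuation. acc=(acc<<6)|0x05=0x3C5
Byte[8]=B0: continuation. acc=(acc<<6)|0x30=0xF170
Completed: cp=U+F170 (starts at byte 6)
Byte[9]=D2: 2-byte lead, need 1 cont bytes. acc=0x12
Byte[10]=B5: continuation. acc=(acc<<6)|0x35=0x4B5
Completed: cp=U+04B5 (starts at byte 9)
Byte[11]=DF: 2-byte lead, need 1 cont bytes. acc=0x1F
Byte[12]=87: continuation. acc=(acc<<6)|0x07=0x7C7
Completed: cp=U+07C7 (starts at byte 11)
Byte[13]=27: 1-byte ASCII. cp=U+0027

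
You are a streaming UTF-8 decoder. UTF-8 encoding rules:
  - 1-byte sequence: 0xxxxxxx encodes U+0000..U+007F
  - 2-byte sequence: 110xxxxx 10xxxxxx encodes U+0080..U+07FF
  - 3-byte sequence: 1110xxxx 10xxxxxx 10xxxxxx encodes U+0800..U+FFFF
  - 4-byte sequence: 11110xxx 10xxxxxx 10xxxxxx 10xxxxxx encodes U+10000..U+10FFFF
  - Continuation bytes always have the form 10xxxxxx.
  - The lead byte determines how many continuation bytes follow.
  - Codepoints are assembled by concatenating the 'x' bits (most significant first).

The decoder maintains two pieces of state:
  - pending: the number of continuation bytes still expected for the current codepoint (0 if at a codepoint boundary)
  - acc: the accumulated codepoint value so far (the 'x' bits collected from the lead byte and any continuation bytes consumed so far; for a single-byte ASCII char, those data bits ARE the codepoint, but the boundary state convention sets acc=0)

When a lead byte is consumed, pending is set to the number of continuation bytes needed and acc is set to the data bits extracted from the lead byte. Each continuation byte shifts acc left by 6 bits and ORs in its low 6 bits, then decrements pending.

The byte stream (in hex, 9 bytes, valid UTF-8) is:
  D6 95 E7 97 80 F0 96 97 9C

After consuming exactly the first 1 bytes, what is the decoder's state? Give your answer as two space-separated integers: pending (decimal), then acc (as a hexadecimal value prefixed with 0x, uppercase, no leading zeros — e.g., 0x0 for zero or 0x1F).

Answer: 1 0x16

Derivation:
Byte[0]=D6: 2-byte lead. pending=1, acc=0x16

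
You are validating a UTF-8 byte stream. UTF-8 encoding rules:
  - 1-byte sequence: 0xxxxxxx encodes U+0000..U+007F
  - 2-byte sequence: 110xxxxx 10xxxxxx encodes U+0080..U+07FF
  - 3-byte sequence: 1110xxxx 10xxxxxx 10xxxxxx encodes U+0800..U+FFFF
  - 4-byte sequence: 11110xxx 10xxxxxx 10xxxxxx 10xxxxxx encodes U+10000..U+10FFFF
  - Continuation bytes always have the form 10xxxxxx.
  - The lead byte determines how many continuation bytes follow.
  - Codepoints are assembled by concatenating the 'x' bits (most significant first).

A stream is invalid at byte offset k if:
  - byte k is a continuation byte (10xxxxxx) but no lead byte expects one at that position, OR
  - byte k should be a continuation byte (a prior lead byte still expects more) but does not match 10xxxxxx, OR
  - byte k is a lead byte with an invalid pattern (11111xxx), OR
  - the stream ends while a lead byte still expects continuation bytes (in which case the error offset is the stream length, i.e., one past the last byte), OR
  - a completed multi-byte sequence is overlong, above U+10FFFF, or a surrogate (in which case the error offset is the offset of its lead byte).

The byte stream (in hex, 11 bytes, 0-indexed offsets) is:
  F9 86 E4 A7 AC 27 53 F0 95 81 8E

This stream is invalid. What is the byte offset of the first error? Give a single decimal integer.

Answer: 0

Derivation:
Byte[0]=F9: INVALID lead byte (not 0xxx/110x/1110/11110)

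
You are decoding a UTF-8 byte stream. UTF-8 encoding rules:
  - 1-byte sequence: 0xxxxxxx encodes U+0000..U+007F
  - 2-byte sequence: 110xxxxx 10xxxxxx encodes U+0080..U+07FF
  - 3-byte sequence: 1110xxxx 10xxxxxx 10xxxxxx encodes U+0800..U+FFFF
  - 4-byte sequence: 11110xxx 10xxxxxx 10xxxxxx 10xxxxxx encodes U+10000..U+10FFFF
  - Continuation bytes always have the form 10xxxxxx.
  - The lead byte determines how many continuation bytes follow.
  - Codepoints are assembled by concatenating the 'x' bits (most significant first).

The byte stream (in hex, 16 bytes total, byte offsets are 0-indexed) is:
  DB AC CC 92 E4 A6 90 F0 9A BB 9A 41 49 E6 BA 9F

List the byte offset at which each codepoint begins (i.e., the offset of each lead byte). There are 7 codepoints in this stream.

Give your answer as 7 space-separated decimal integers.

Answer: 0 2 4 7 11 12 13

Derivation:
Byte[0]=DB: 2-byte lead, need 1 cont bytes. acc=0x1B
Byte[1]=AC: continuation. acc=(acc<<6)|0x2C=0x6EC
Completed: cp=U+06EC (starts at byte 0)
Byte[2]=CC: 2-byte lead, need 1 cont bytes. acc=0xC
Byte[3]=92: continuation. acc=(acc<<6)|0x12=0x312
Completed: cp=U+0312 (starts at byte 2)
Byte[4]=E4: 3-byte lead, need 2 cont bytes. acc=0x4
Byte[5]=A6: continuation. acc=(acc<<6)|0x26=0x126
Byte[6]=90: continuation. acc=(acc<<6)|0x10=0x4990
Completed: cp=U+4990 (starts at byte 4)
Byte[7]=F0: 4-byte lead, need 3 cont bytes. acc=0x0
Byte[8]=9A: continuation. acc=(acc<<6)|0x1A=0x1A
Byte[9]=BB: continuation. acc=(acc<<6)|0x3B=0x6BB
Byte[10]=9A: continuation. acc=(acc<<6)|0x1A=0x1AEDA
Completed: cp=U+1AEDA (starts at byte 7)
Byte[11]=41: 1-byte ASCII. cp=U+0041
Byte[12]=49: 1-byte ASCII. cp=U+0049
Byte[13]=E6: 3-byte lead, need 2 cont bytes. acc=0x6
Byte[14]=BA: continuation. acc=(acc<<6)|0x3A=0x1BA
Byte[15]=9F: continuation. acc=(acc<<6)|0x1F=0x6E9F
Completed: cp=U+6E9F (starts at byte 13)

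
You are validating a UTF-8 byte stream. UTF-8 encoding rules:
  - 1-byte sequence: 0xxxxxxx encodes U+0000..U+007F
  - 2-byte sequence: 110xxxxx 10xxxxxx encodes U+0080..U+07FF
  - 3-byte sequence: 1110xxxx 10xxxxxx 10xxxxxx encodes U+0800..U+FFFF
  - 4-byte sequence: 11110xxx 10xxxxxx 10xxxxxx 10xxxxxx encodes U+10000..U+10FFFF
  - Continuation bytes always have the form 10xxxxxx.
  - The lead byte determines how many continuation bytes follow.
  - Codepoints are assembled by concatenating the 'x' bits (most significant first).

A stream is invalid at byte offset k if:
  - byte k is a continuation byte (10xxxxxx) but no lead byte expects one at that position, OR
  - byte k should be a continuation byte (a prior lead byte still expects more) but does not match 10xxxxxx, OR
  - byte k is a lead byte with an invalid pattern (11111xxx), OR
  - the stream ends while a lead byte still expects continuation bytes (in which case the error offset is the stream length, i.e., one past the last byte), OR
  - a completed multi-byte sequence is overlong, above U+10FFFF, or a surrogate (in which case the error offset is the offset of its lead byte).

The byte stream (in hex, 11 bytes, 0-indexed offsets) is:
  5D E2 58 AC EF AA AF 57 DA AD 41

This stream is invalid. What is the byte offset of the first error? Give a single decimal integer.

Answer: 2

Derivation:
Byte[0]=5D: 1-byte ASCII. cp=U+005D
Byte[1]=E2: 3-byte lead, need 2 cont bytes. acc=0x2
Byte[2]=58: expected 10xxxxxx continuation. INVALID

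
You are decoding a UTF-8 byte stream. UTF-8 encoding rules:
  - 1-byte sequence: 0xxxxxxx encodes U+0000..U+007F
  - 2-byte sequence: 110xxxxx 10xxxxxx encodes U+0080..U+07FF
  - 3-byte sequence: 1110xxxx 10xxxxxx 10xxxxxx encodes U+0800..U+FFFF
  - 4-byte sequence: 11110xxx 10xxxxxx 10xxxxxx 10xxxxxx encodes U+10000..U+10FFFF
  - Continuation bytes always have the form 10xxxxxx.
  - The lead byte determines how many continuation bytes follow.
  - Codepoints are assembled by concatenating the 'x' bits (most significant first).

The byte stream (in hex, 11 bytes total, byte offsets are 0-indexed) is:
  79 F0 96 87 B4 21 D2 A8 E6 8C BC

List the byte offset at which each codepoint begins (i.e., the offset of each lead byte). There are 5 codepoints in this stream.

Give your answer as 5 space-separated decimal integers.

Answer: 0 1 5 6 8

Derivation:
Byte[0]=79: 1-byte ASCII. cp=U+0079
Byte[1]=F0: 4-byte lead, need 3 cont bytes. acc=0x0
Byte[2]=96: continuation. acc=(acc<<6)|0x16=0x16
Byte[3]=87: continuation. acc=(acc<<6)|0x07=0x587
Byte[4]=B4: continuation. acc=(acc<<6)|0x34=0x161F4
Completed: cp=U+161F4 (starts at byte 1)
Byte[5]=21: 1-byte ASCII. cp=U+0021
Byte[6]=D2: 2-byte lead, need 1 cont bytes. acc=0x12
Byte[7]=A8: continuation. acc=(acc<<6)|0x28=0x4A8
Completed: cp=U+04A8 (starts at byte 6)
Byte[8]=E6: 3-byte lead, need 2 cont bytes. acc=0x6
Byte[9]=8C: continuation. acc=(acc<<6)|0x0C=0x18C
Byte[10]=BC: continuation. acc=(acc<<6)|0x3C=0x633C
Completed: cp=U+633C (starts at byte 8)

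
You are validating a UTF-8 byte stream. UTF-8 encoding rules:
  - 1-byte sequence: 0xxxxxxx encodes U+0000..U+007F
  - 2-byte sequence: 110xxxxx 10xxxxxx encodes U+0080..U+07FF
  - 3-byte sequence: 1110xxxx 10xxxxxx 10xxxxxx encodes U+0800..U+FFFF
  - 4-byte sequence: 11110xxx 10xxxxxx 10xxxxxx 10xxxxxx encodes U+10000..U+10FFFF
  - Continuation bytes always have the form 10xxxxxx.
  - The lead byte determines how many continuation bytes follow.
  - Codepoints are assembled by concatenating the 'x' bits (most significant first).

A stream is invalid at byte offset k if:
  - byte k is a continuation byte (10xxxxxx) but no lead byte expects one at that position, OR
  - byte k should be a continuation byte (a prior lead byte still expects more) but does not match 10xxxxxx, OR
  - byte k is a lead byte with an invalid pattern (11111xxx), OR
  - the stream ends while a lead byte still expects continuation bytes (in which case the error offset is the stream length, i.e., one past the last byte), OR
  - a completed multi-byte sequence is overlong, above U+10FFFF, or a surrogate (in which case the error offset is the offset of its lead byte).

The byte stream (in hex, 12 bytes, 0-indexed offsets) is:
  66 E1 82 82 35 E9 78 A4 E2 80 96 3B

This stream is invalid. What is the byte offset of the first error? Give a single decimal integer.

Answer: 6

Derivation:
Byte[0]=66: 1-byte ASCII. cp=U+0066
Byte[1]=E1: 3-byte lead, need 2 cont bytes. acc=0x1
Byte[2]=82: continuation. acc=(acc<<6)|0x02=0x42
Byte[3]=82: continuation. acc=(acc<<6)|0x02=0x1082
Completed: cp=U+1082 (starts at byte 1)
Byte[4]=35: 1-byte ASCII. cp=U+0035
Byte[5]=E9: 3-byte lead, need 2 cont bytes. acc=0x9
Byte[6]=78: expected 10xxxxxx continuation. INVALID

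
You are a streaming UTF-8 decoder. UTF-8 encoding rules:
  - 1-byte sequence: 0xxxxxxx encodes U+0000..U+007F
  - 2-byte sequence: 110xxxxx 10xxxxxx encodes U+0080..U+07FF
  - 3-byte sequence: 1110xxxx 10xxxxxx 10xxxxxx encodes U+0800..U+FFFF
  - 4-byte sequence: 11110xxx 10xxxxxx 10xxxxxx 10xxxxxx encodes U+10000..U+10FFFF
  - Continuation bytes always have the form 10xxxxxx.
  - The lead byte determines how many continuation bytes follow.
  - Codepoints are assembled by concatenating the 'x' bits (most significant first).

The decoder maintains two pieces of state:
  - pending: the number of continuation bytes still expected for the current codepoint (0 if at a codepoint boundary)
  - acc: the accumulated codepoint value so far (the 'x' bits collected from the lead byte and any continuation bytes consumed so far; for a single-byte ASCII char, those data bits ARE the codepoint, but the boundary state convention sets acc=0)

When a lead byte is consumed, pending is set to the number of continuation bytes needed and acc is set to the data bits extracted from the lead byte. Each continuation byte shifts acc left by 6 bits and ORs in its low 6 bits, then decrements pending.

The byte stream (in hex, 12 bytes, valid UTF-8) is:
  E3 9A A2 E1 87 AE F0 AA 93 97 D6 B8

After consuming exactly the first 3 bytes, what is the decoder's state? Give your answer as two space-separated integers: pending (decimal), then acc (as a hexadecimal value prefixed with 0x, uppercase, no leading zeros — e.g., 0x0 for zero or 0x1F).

Byte[0]=E3: 3-byte lead. pending=2, acc=0x3
Byte[1]=9A: continuation. acc=(acc<<6)|0x1A=0xDA, pending=1
Byte[2]=A2: continuation. acc=(acc<<6)|0x22=0x36A2, pending=0

Answer: 0 0x36A2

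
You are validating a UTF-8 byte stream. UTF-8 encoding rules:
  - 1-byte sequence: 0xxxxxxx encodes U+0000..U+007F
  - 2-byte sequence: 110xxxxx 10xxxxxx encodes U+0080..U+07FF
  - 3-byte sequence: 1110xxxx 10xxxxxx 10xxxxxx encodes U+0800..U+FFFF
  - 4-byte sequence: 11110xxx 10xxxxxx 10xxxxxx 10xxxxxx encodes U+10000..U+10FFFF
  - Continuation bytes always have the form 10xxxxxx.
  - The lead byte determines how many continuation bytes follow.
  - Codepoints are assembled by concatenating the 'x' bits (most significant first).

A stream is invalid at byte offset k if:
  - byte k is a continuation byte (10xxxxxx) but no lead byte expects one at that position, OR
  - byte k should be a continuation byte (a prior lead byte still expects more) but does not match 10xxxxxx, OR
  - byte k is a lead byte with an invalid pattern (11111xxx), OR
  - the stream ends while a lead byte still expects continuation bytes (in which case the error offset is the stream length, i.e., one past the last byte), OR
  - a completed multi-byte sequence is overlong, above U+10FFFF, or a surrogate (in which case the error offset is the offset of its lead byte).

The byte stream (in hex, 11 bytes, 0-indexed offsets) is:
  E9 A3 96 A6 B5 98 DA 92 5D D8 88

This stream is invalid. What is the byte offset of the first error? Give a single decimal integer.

Answer: 3

Derivation:
Byte[0]=E9: 3-byte lead, need 2 cont bytes. acc=0x9
Byte[1]=A3: continuation. acc=(acc<<6)|0x23=0x263
Byte[2]=96: continuation. acc=(acc<<6)|0x16=0x98D6
Completed: cp=U+98D6 (starts at byte 0)
Byte[3]=A6: INVALID lead byte (not 0xxx/110x/1110/11110)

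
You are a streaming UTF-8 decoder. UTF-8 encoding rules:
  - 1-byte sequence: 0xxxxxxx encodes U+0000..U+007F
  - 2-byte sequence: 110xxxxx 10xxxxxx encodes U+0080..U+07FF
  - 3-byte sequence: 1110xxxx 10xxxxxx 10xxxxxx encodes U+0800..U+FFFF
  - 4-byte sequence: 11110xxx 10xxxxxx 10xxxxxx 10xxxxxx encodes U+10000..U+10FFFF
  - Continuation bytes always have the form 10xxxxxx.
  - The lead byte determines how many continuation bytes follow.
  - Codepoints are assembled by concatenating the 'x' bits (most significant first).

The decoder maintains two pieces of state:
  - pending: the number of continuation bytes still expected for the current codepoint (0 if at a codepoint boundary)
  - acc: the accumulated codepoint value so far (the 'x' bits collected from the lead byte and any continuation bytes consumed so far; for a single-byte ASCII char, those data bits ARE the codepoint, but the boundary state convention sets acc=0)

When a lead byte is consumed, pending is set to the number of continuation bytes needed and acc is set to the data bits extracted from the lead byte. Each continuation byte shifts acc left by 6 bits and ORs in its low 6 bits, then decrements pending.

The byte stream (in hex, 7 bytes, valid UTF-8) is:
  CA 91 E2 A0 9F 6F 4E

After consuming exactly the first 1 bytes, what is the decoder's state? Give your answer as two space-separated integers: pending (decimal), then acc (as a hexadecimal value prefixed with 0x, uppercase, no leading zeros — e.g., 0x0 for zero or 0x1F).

Byte[0]=CA: 2-byte lead. pending=1, acc=0xA

Answer: 1 0xA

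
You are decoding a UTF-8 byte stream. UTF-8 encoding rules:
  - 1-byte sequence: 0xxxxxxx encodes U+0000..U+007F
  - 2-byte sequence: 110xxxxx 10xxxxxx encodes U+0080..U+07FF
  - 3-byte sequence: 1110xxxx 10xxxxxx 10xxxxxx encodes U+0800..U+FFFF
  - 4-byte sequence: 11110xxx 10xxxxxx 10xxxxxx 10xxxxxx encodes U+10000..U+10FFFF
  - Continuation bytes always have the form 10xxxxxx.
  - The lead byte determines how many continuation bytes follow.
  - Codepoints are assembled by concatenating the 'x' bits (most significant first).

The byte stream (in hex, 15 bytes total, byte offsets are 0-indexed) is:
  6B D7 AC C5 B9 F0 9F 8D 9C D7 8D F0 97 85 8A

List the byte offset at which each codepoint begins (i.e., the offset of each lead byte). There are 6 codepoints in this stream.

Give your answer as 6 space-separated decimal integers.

Answer: 0 1 3 5 9 11

Derivation:
Byte[0]=6B: 1-byte ASCII. cp=U+006B
Byte[1]=D7: 2-byte lead, need 1 cont bytes. acc=0x17
Byte[2]=AC: continuation. acc=(acc<<6)|0x2C=0x5EC
Completed: cp=U+05EC (starts at byte 1)
Byte[3]=C5: 2-byte lead, need 1 cont bytes. acc=0x5
Byte[4]=B9: continuation. acc=(acc<<6)|0x39=0x179
Completed: cp=U+0179 (starts at byte 3)
Byte[5]=F0: 4-byte lead, need 3 cont bytes. acc=0x0
Byte[6]=9F: continuation. acc=(acc<<6)|0x1F=0x1F
Byte[7]=8D: continuation. acc=(acc<<6)|0x0D=0x7CD
Byte[8]=9C: continuation. acc=(acc<<6)|0x1C=0x1F35C
Completed: cp=U+1F35C (starts at byte 5)
Byte[9]=D7: 2-byte lead, need 1 cont bytes. acc=0x17
Byte[10]=8D: continuation. acc=(acc<<6)|0x0D=0x5CD
Completed: cp=U+05CD (starts at byte 9)
Byte[11]=F0: 4-byte lead, need 3 cont bytes. acc=0x0
Byte[12]=97: continuation. acc=(acc<<6)|0x17=0x17
Byte[13]=85: continuation. acc=(acc<<6)|0x05=0x5C5
Byte[14]=8A: continuation. acc=(acc<<6)|0x0A=0x1714A
Completed: cp=U+1714A (starts at byte 11)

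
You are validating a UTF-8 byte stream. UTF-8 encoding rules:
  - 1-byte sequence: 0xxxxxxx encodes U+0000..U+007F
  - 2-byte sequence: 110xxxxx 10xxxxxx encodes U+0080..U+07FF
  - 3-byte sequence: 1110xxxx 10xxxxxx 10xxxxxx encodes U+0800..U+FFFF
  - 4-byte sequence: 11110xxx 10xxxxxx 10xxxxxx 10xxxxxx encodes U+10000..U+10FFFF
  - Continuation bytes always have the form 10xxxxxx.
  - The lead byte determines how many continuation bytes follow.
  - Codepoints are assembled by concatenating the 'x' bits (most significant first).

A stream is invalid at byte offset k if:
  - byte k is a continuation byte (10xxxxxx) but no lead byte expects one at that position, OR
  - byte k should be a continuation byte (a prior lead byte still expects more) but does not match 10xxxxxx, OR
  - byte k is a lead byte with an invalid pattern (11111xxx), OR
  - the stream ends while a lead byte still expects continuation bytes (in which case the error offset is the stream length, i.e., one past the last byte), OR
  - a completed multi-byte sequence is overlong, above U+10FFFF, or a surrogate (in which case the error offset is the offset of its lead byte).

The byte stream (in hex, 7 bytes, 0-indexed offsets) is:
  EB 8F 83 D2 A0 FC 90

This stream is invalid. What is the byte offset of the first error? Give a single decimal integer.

Byte[0]=EB: 3-byte lead, need 2 cont bytes. acc=0xB
Byte[1]=8F: continuation. acc=(acc<<6)|0x0F=0x2CF
Byte[2]=83: continuation. acc=(acc<<6)|0x03=0xB3C3
Completed: cp=U+B3C3 (starts at byte 0)
Byte[3]=D2: 2-byte lead, need 1 cont bytes. acc=0x12
Byte[4]=A0: continuation. acc=(acc<<6)|0x20=0x4A0
Completed: cp=U+04A0 (starts at byte 3)
Byte[5]=FC: INVALID lead byte (not 0xxx/110x/1110/11110)

Answer: 5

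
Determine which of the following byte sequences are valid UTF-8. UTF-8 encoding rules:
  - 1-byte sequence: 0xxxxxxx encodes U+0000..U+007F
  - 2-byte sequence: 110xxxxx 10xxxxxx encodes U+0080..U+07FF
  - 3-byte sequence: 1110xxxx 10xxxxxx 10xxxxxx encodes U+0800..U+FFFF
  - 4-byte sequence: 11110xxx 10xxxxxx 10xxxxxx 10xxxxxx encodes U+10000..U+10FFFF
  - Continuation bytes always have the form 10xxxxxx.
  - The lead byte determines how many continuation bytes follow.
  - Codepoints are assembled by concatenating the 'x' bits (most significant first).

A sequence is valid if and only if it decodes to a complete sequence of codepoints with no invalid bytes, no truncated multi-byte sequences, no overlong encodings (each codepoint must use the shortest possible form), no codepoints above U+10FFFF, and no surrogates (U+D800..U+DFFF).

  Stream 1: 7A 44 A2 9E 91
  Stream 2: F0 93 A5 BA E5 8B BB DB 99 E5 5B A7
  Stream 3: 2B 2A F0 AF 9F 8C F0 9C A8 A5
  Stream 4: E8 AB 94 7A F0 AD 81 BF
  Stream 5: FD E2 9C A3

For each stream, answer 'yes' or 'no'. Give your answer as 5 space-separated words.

Answer: no no yes yes no

Derivation:
Stream 1: error at byte offset 2. INVALID
Stream 2: error at byte offset 10. INVALID
Stream 3: decodes cleanly. VALID
Stream 4: decodes cleanly. VALID
Stream 5: error at byte offset 0. INVALID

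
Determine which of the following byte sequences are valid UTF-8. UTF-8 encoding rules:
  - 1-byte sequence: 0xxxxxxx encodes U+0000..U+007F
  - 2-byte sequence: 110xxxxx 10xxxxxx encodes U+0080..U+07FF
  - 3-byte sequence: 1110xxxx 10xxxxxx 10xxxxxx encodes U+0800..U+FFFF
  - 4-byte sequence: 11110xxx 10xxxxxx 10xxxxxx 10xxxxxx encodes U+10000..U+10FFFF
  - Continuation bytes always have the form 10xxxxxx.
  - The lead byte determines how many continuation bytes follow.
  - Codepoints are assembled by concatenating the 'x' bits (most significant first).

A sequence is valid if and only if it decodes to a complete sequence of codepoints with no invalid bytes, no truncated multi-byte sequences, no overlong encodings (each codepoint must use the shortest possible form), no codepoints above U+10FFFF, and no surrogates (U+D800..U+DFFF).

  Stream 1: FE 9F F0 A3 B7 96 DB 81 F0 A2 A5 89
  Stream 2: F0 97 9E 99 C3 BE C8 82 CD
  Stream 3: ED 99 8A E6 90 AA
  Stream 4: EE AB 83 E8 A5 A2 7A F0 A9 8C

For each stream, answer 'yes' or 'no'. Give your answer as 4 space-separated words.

Stream 1: error at byte offset 0. INVALID
Stream 2: error at byte offset 9. INVALID
Stream 3: decodes cleanly. VALID
Stream 4: error at byte offset 10. INVALID

Answer: no no yes no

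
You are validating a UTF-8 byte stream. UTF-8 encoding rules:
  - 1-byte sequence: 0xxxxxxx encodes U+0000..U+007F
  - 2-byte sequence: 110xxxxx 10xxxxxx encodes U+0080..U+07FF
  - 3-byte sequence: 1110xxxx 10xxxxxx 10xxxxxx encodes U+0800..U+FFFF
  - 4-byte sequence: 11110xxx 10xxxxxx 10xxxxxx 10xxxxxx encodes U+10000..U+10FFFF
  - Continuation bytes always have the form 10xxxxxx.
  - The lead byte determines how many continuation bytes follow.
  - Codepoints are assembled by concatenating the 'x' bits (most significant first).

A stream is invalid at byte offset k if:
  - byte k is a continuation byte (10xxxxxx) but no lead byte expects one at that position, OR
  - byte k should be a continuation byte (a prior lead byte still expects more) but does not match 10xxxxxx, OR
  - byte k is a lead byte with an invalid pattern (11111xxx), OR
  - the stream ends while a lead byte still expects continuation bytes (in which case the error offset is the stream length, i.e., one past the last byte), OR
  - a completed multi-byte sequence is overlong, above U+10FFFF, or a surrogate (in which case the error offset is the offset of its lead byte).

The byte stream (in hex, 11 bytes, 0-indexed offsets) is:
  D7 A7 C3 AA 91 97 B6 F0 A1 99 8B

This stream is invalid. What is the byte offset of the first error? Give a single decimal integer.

Byte[0]=D7: 2-byte lead, need 1 cont bytes. acc=0x17
Byte[1]=A7: continuation. acc=(acc<<6)|0x27=0x5E7
Completed: cp=U+05E7 (starts at byte 0)
Byte[2]=C3: 2-byte lead, need 1 cont bytes. acc=0x3
Byte[3]=AA: continuation. acc=(acc<<6)|0x2A=0xEA
Completed: cp=U+00EA (starts at byte 2)
Byte[4]=91: INVALID lead byte (not 0xxx/110x/1110/11110)

Answer: 4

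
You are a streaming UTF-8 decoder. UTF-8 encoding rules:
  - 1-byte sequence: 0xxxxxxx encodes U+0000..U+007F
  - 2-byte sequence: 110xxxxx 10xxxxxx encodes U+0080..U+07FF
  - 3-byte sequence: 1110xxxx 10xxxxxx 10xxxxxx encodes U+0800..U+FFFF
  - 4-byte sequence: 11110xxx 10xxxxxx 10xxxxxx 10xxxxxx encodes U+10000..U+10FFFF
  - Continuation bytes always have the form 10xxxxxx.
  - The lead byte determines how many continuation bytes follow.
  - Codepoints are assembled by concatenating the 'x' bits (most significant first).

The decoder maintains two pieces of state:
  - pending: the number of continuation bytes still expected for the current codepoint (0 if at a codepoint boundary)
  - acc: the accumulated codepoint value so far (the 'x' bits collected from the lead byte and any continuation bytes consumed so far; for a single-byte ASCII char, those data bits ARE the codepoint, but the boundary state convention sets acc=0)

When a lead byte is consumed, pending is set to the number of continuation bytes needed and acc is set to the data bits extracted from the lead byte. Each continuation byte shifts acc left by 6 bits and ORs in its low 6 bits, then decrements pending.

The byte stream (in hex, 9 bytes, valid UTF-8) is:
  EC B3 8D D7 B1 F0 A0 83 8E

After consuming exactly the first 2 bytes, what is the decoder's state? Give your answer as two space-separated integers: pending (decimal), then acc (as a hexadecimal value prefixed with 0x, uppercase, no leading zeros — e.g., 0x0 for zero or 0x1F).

Byte[0]=EC: 3-byte lead. pending=2, acc=0xC
Byte[1]=B3: continuation. acc=(acc<<6)|0x33=0x333, pending=1

Answer: 1 0x333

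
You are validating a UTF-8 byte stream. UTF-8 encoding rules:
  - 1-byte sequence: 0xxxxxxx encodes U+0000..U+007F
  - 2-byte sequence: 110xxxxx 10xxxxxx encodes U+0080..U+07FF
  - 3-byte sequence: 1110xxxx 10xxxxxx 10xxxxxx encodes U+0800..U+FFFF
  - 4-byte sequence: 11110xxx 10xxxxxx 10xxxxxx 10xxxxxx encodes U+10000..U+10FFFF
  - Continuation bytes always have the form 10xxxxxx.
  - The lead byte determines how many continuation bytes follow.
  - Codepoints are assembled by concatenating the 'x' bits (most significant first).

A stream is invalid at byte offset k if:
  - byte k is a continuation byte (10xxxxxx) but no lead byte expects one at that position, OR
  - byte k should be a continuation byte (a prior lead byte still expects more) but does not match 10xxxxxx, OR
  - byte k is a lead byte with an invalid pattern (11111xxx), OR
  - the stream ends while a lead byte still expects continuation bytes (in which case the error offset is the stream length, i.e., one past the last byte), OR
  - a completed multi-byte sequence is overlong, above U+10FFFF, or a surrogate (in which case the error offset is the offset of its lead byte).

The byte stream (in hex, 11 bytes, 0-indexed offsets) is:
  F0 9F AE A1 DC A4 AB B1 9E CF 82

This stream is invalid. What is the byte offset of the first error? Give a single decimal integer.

Answer: 6

Derivation:
Byte[0]=F0: 4-byte lead, need 3 cont bytes. acc=0x0
Byte[1]=9F: continuation. acc=(acc<<6)|0x1F=0x1F
Byte[2]=AE: continuation. acc=(acc<<6)|0x2E=0x7EE
Byte[3]=A1: continuation. acc=(acc<<6)|0x21=0x1FBA1
Completed: cp=U+1FBA1 (starts at byte 0)
Byte[4]=DC: 2-byte lead, need 1 cont bytes. acc=0x1C
Byte[5]=A4: continuation. acc=(acc<<6)|0x24=0x724
Completed: cp=U+0724 (starts at byte 4)
Byte[6]=AB: INVALID lead byte (not 0xxx/110x/1110/11110)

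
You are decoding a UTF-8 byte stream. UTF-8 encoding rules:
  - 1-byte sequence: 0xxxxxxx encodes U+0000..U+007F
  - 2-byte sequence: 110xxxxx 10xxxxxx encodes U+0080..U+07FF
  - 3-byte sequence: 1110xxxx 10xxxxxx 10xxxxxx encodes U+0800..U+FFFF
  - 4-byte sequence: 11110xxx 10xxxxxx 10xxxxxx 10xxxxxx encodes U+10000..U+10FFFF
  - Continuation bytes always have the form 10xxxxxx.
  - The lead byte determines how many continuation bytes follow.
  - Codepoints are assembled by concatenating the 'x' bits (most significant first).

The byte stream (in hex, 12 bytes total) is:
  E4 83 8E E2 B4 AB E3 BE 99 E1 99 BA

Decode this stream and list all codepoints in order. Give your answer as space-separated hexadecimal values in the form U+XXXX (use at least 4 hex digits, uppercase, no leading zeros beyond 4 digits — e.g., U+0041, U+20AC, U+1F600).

Byte[0]=E4: 3-byte lead, need 2 cont bytes. acc=0x4
Byte[1]=83: continuation. acc=(acc<<6)|0x03=0x103
Byte[2]=8E: continuation. acc=(acc<<6)|0x0E=0x40CE
Completed: cp=U+40CE (starts at byte 0)
Byte[3]=E2: 3-byte lead, need 2 cont bytes. acc=0x2
Byte[4]=B4: continuation. acc=(acc<<6)|0x34=0xB4
Byte[5]=AB: continuation. acc=(acc<<6)|0x2B=0x2D2B
Completed: cp=U+2D2B (starts at byte 3)
Byte[6]=E3: 3-byte lead, need 2 cont bytes. acc=0x3
Byte[7]=BE: continuation. acc=(acc<<6)|0x3E=0xFE
Byte[8]=99: continuation. acc=(acc<<6)|0x19=0x3F99
Completed: cp=U+3F99 (starts at byte 6)
Byte[9]=E1: 3-byte lead, need 2 cont bytes. acc=0x1
Byte[10]=99: continuation. acc=(acc<<6)|0x19=0x59
Byte[11]=BA: continuation. acc=(acc<<6)|0x3A=0x167A
Completed: cp=U+167A (starts at byte 9)

Answer: U+40CE U+2D2B U+3F99 U+167A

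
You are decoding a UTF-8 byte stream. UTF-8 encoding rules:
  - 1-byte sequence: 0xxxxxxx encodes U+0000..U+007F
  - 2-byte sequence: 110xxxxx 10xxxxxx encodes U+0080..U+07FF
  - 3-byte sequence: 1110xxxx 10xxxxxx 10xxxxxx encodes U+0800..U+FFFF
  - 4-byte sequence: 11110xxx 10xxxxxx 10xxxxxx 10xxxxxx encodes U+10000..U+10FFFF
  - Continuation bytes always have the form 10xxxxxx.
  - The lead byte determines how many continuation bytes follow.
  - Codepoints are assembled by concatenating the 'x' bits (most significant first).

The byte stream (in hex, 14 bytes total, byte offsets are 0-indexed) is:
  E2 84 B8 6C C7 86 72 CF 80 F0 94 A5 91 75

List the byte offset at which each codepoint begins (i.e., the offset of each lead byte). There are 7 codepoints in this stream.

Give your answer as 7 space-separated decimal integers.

Byte[0]=E2: 3-byte lead, need 2 cont bytes. acc=0x2
Byte[1]=84: continuation. acc=(acc<<6)|0x04=0x84
Byte[2]=B8: continuation. acc=(acc<<6)|0x38=0x2138
Completed: cp=U+2138 (starts at byte 0)
Byte[3]=6C: 1-byte ASCII. cp=U+006C
Byte[4]=C7: 2-byte lead, need 1 cont bytes. acc=0x7
Byte[5]=86: continuation. acc=(acc<<6)|0x06=0x1C6
Completed: cp=U+01C6 (starts at byte 4)
Byte[6]=72: 1-byte ASCII. cp=U+0072
Byte[7]=CF: 2-byte lead, need 1 cont bytes. acc=0xF
Byte[8]=80: continuation. acc=(acc<<6)|0x00=0x3C0
Completed: cp=U+03C0 (starts at byte 7)
Byte[9]=F0: 4-byte lead, need 3 cont bytes. acc=0x0
Byte[10]=94: continuation. acc=(acc<<6)|0x14=0x14
Byte[11]=A5: continuation. acc=(acc<<6)|0x25=0x525
Byte[12]=91: continuation. acc=(acc<<6)|0x11=0x14951
Completed: cp=U+14951 (starts at byte 9)
Byte[13]=75: 1-byte ASCII. cp=U+0075

Answer: 0 3 4 6 7 9 13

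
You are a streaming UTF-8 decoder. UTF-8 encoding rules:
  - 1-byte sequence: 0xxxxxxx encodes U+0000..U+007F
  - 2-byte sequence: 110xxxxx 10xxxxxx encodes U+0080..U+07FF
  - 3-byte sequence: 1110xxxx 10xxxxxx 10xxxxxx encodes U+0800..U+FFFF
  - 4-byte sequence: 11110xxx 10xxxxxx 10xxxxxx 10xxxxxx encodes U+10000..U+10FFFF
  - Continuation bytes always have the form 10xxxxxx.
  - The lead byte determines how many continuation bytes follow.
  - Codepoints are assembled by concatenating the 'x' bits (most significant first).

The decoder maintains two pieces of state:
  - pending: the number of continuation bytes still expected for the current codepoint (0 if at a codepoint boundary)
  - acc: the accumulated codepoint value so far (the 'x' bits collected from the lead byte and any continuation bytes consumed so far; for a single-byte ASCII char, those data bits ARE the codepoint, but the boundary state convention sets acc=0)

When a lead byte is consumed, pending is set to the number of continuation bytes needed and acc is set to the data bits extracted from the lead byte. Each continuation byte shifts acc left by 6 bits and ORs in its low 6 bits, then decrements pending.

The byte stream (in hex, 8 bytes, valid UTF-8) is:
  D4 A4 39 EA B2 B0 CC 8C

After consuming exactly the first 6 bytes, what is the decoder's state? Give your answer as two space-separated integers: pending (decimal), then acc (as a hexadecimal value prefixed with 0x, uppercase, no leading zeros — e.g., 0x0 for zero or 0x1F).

Answer: 0 0xACB0

Derivation:
Byte[0]=D4: 2-byte lead. pending=1, acc=0x14
Byte[1]=A4: continuation. acc=(acc<<6)|0x24=0x524, pending=0
Byte[2]=39: 1-byte. pending=0, acc=0x0
Byte[3]=EA: 3-byte lead. pending=2, acc=0xA
Byte[4]=B2: continuation. acc=(acc<<6)|0x32=0x2B2, pending=1
Byte[5]=B0: continuation. acc=(acc<<6)|0x30=0xACB0, pending=0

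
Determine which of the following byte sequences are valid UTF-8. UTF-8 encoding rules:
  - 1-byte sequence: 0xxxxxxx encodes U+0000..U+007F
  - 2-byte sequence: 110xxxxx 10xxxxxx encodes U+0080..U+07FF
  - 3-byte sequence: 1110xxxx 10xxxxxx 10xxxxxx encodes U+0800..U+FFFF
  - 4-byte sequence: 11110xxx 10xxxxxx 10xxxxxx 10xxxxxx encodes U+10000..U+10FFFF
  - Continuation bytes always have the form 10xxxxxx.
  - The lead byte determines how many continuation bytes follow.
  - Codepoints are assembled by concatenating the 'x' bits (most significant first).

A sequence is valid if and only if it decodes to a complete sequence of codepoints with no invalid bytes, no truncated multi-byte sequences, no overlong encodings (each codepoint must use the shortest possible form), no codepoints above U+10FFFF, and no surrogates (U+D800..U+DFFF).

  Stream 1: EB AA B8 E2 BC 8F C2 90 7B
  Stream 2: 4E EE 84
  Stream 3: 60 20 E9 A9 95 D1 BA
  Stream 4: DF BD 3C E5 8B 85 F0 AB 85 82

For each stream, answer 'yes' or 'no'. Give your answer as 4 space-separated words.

Answer: yes no yes yes

Derivation:
Stream 1: decodes cleanly. VALID
Stream 2: error at byte offset 3. INVALID
Stream 3: decodes cleanly. VALID
Stream 4: decodes cleanly. VALID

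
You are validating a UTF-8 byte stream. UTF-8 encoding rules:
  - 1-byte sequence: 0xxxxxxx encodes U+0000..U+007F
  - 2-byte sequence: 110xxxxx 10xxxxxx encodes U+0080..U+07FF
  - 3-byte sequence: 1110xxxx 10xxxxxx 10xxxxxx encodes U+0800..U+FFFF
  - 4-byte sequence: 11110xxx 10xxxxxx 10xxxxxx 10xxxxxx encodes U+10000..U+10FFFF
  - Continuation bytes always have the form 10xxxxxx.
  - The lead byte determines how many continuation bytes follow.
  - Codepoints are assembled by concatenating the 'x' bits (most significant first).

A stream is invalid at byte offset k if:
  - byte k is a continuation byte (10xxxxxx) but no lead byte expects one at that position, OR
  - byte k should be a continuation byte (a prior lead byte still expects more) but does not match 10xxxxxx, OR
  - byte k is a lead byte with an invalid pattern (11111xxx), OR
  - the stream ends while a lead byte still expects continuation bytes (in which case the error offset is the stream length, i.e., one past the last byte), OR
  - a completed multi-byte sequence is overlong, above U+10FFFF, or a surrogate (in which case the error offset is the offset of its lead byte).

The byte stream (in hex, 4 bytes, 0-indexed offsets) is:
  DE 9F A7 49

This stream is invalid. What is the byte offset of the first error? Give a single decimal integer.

Answer: 2

Derivation:
Byte[0]=DE: 2-byte lead, need 1 cont bytes. acc=0x1E
Byte[1]=9F: continuation. acc=(acc<<6)|0x1F=0x79F
Completed: cp=U+079F (starts at byte 0)
Byte[2]=A7: INVALID lead byte (not 0xxx/110x/1110/11110)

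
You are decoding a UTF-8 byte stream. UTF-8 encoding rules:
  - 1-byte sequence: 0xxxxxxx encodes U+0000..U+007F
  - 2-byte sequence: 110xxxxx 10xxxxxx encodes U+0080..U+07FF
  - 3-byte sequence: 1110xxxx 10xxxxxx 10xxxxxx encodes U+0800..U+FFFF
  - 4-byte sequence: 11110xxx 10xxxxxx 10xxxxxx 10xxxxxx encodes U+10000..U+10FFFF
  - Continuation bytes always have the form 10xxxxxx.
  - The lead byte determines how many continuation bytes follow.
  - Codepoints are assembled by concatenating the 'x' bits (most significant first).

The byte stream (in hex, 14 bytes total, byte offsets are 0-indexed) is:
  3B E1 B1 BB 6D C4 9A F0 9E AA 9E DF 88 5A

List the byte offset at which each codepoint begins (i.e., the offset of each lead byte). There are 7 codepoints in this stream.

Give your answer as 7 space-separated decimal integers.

Byte[0]=3B: 1-byte ASCII. cp=U+003B
Byte[1]=E1: 3-byte lead, need 2 cont bytes. acc=0x1
Byte[2]=B1: continuation. acc=(acc<<6)|0x31=0x71
Byte[3]=BB: continuation. acc=(acc<<6)|0x3B=0x1C7B
Completed: cp=U+1C7B (starts at byte 1)
Byte[4]=6D: 1-byte ASCII. cp=U+006D
Byte[5]=C4: 2-byte lead, need 1 cont bytes. acc=0x4
Byte[6]=9A: continuation. acc=(acc<<6)|0x1A=0x11A
Completed: cp=U+011A (starts at byte 5)
Byte[7]=F0: 4-byte lead, need 3 cont bytes. acc=0x0
Byte[8]=9E: continuation. acc=(acc<<6)|0x1E=0x1E
Byte[9]=AA: continuation. acc=(acc<<6)|0x2A=0x7AA
Byte[10]=9E: continuation. acc=(acc<<6)|0x1E=0x1EA9E
Completed: cp=U+1EA9E (starts at byte 7)
Byte[11]=DF: 2-byte lead, need 1 cont bytes. acc=0x1F
Byte[12]=88: continuation. acc=(acc<<6)|0x08=0x7C8
Completed: cp=U+07C8 (starts at byte 11)
Byte[13]=5A: 1-byte ASCII. cp=U+005A

Answer: 0 1 4 5 7 11 13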